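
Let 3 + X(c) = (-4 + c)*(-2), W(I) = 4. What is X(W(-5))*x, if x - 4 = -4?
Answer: 0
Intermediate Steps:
x = 0 (x = 4 - 4 = 0)
X(c) = 5 - 2*c (X(c) = -3 + (-4 + c)*(-2) = -3 + (8 - 2*c) = 5 - 2*c)
X(W(-5))*x = (5 - 2*4)*0 = (5 - 8)*0 = -3*0 = 0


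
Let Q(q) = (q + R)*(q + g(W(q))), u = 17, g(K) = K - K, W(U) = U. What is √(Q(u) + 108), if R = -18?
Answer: √91 ≈ 9.5394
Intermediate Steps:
g(K) = 0
Q(q) = q*(-18 + q) (Q(q) = (q - 18)*(q + 0) = (-18 + q)*q = q*(-18 + q))
√(Q(u) + 108) = √(17*(-18 + 17) + 108) = √(17*(-1) + 108) = √(-17 + 108) = √91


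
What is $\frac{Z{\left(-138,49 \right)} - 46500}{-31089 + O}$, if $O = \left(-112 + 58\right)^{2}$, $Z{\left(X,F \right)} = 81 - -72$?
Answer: $\frac{15449}{9391} \approx 1.6451$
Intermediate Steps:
$Z{\left(X,F \right)} = 153$ ($Z{\left(X,F \right)} = 81 + 72 = 153$)
$O = 2916$ ($O = \left(-54\right)^{2} = 2916$)
$\frac{Z{\left(-138,49 \right)} - 46500}{-31089 + O} = \frac{153 - 46500}{-31089 + 2916} = - \frac{46347}{-28173} = \left(-46347\right) \left(- \frac{1}{28173}\right) = \frac{15449}{9391}$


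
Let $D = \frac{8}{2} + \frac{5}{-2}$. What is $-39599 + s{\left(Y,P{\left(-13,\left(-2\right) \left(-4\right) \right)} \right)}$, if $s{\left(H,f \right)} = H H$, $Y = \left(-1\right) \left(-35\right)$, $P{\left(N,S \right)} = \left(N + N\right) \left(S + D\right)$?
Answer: $-38374$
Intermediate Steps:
$D = \frac{3}{2}$ ($D = 8 \cdot \frac{1}{2} + 5 \left(- \frac{1}{2}\right) = 4 - \frac{5}{2} = \frac{3}{2} \approx 1.5$)
$P{\left(N,S \right)} = 2 N \left(\frac{3}{2} + S\right)$ ($P{\left(N,S \right)} = \left(N + N\right) \left(S + \frac{3}{2}\right) = 2 N \left(\frac{3}{2} + S\right)$)
$Y = 35$
$s{\left(H,f \right)} = H^{2}$
$-39599 + s{\left(Y,P{\left(-13,\left(-2\right) \left(-4\right) \right)} \right)} = -39599 + 35^{2} = -39599 + 1225 = -38374$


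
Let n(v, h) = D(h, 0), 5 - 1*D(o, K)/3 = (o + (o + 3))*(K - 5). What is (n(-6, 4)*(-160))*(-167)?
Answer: 4809600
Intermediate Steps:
D(o, K) = 15 - 3*(-5 + K)*(3 + 2*o) (D(o, K) = 15 - 3*(o + (o + 3))*(K - 5) = 15 - 3*(o + (3 + o))*(-5 + K) = 15 - 3*(3 + 2*o)*(-5 + K) = 15 - 3*(-5 + K)*(3 + 2*o))
n(v, h) = 60 + 30*h (n(v, h) = 60 - 9*0 + 30*h - 6*0*h = 60 + 0 + 30*h + 0 = 60 + 30*h)
(n(-6, 4)*(-160))*(-167) = ((60 + 30*4)*(-160))*(-167) = ((60 + 120)*(-160))*(-167) = (180*(-160))*(-167) = -28800*(-167) = 4809600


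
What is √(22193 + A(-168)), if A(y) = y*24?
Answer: √18161 ≈ 134.76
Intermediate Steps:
A(y) = 24*y
√(22193 + A(-168)) = √(22193 + 24*(-168)) = √(22193 - 4032) = √18161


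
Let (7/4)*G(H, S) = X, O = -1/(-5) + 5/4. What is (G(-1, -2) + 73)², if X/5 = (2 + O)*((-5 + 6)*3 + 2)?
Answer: 732736/49 ≈ 14954.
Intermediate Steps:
O = 29/20 (O = -1*(-⅕) + 5*(¼) = ⅕ + 5/4 = 29/20 ≈ 1.4500)
X = 345/4 (X = 5*((2 + 29/20)*((-5 + 6)*3 + 2)) = 5*(69*(1*3 + 2)/20) = 5*(69*(3 + 2)/20) = 5*((69/20)*5) = 5*(69/4) = 345/4 ≈ 86.250)
G(H, S) = 345/7 (G(H, S) = (4/7)*(345/4) = 345/7)
(G(-1, -2) + 73)² = (345/7 + 73)² = (856/7)² = 732736/49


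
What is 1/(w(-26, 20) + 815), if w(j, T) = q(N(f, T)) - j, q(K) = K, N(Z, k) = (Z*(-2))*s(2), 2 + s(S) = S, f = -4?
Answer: 1/841 ≈ 0.0011891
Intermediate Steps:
s(S) = -2 + S
N(Z, k) = 0 (N(Z, k) = (Z*(-2))*(-2 + 2) = -2*Z*0 = 0)
w(j, T) = -j (w(j, T) = 0 - j = -j)
1/(w(-26, 20) + 815) = 1/(-1*(-26) + 815) = 1/(26 + 815) = 1/841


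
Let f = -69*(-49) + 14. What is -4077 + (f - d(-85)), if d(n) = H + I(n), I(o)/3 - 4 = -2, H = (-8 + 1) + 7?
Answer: -688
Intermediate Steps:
H = 0 (H = -7 + 7 = 0)
I(o) = 6 (I(o) = 12 + 3*(-2) = 12 - 6 = 6)
d(n) = 6 (d(n) = 0 + 6 = 6)
f = 3395 (f = 3381 + 14 = 3395)
-4077 + (f - d(-85)) = -4077 + (3395 - 1*6) = -4077 + (3395 - 6) = -4077 + 3389 = -688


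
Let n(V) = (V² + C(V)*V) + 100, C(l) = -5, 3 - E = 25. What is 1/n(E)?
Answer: 1/694 ≈ 0.0014409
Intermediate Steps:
E = -22 (E = 3 - 1*25 = 3 - 25 = -22)
n(V) = 100 + V² - 5*V (n(V) = (V² - 5*V) + 100 = 100 + V² - 5*V)
1/n(E) = 1/(100 + (-22)² - 5*(-22)) = 1/(100 + 484 + 110) = 1/694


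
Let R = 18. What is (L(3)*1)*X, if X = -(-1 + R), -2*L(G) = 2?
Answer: 17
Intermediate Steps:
L(G) = -1 (L(G) = -1/2*2 = -1)
X = -17 (X = -(-1 + 18) = -1*17 = -17)
(L(3)*1)*X = -1*1*(-17) = -1*(-17) = 17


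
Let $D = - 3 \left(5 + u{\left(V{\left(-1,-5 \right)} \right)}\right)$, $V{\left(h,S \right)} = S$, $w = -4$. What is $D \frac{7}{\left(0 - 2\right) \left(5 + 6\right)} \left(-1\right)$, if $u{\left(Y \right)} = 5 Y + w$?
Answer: $\frac{252}{11} \approx 22.909$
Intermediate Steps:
$u{\left(Y \right)} = -4 + 5 Y$ ($u{\left(Y \right)} = 5 Y - 4 = -4 + 5 Y$)
$D = 72$ ($D = - 3 \left(5 + \left(-4 + 5 \left(-5\right)\right)\right) = - 3 \left(5 - 29\right) = \left(-3\right) \left(-24\right) = 72$)
$D \frac{7}{\left(0 - 2\right) \left(5 + 6\right)} \left(-1\right) = 72 \frac{7}{\left(0 - 2\right) \left(5 + 6\right)} \left(-1\right) = 72 \frac{7}{\left(-2\right) 11} \left(-1\right) = 72 \frac{7}{-22} \left(-1\right) = 72 \cdot 7 \left(- \frac{1}{22}\right) \left(-1\right) = 72 \left(- \frac{7}{22}\right) \left(-1\right) = \left(- \frac{252}{11}\right) \left(-1\right) = \frac{252}{11}$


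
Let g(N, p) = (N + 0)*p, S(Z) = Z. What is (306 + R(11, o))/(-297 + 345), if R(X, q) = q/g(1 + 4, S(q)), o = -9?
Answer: 1531/240 ≈ 6.3792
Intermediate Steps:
g(N, p) = N*p
R(X, q) = ⅕ (R(X, q) = q/(((1 + 4)*q)) = q/((5*q)) = q*(1/(5*q)) = ⅕)
(306 + R(11, o))/(-297 + 345) = (306 + ⅕)/(-297 + 345) = (1531/5)/48 = (1531/5)*(1/48) = 1531/240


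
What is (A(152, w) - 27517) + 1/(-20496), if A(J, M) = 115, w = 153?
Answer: -561631393/20496 ≈ -27402.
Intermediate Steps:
(A(152, w) - 27517) + 1/(-20496) = (115 - 27517) + 1/(-20496) = -27402 - 1/20496 = -561631393/20496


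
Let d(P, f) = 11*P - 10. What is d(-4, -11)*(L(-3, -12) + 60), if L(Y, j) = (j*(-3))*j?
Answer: 20088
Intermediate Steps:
L(Y, j) = -3*j² (L(Y, j) = (-3*j)*j = -3*j²)
d(P, f) = -10 + 11*P
d(-4, -11)*(L(-3, -12) + 60) = (-10 + 11*(-4))*(-3*(-12)² + 60) = (-10 - 44)*(-3*144 + 60) = -54*(-432 + 60) = -54*(-372) = 20088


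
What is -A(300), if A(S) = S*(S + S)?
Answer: -180000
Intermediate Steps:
A(S) = 2*S**2 (A(S) = S*(2*S) = 2*S**2)
-A(300) = -2*300**2 = -2*90000 = -1*180000 = -180000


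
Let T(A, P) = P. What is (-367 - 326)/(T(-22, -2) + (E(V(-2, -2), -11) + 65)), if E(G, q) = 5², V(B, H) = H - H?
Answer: -63/8 ≈ -7.8750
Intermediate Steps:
V(B, H) = 0
E(G, q) = 25
(-367 - 326)/(T(-22, -2) + (E(V(-2, -2), -11) + 65)) = (-367 - 326)/(-2 + (25 + 65)) = -693/(-2 + 90) = -693/88 = -693*1/88 = -63/8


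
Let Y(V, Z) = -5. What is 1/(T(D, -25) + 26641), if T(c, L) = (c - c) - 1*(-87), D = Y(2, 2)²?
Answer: 1/26728 ≈ 3.7414e-5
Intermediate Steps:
D = 25 (D = (-5)² = 25)
T(c, L) = 87 (T(c, L) = 0 + 87 = 87)
1/(T(D, -25) + 26641) = 1/(87 + 26641) = 1/26728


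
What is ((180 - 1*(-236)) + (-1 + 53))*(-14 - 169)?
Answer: -85644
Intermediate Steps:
((180 - 1*(-236)) + (-1 + 53))*(-14 - 169) = ((180 + 236) + 52)*(-183) = (416 + 52)*(-183) = 468*(-183) = -85644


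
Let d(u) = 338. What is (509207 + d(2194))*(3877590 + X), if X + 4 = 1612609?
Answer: 2797501411275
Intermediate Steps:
X = 1612605 (X = -4 + 1612609 = 1612605)
(509207 + d(2194))*(3877590 + X) = (509207 + 338)*(3877590 + 1612605) = 509545*5490195 = 2797501411275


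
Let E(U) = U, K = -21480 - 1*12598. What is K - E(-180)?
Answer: -33898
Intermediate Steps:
K = -34078 (K = -21480 - 12598 = -34078)
K - E(-180) = -34078 - 1*(-180) = -34078 + 180 = -33898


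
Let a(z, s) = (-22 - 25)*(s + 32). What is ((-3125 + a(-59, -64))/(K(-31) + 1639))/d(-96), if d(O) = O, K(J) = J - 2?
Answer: 1621/154176 ≈ 0.010514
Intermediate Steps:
a(z, s) = -1504 - 47*s (a(z, s) = -47*(32 + s) = -1504 - 47*s)
K(J) = -2 + J
((-3125 + a(-59, -64))/(K(-31) + 1639))/d(-96) = ((-3125 + (-1504 - 47*(-64)))/((-2 - 31) + 1639))/(-96) = ((-3125 + (-1504 + 3008))/(-33 + 1639))*(-1/96) = ((-3125 + 1504)/1606)*(-1/96) = -1621*1/1606*(-1/96) = -1621/1606*(-1/96) = 1621/154176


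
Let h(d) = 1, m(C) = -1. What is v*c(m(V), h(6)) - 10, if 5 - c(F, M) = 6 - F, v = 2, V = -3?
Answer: -14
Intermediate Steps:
c(F, M) = -1 + F (c(F, M) = 5 - (6 - F) = 5 + (-6 + F) = -1 + F)
v*c(m(V), h(6)) - 10 = 2*(-1 - 1) - 10 = 2*(-2) - 10 = -4 - 10 = -14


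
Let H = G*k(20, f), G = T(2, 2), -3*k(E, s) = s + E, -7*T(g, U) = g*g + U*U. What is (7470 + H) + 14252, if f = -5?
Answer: 152094/7 ≈ 21728.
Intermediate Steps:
T(g, U) = -U²/7 - g²/7 (T(g, U) = -(g*g + U*U)/7 = -(g² + U²)/7 = -(U² + g²)/7 = -U²/7 - g²/7)
k(E, s) = -E/3 - s/3 (k(E, s) = -(s + E)/3 = -(E + s)/3 = -E/3 - s/3)
G = -8/7 (G = -⅐*2² - ⅐*2² = -⅐*4 - ⅐*4 = -4/7 - 4/7 = -8/7 ≈ -1.1429)
H = 40/7 (H = -8*(-⅓*20 - ⅓*(-5))/7 = -8*(-20/3 + 5/3)/7 = -8/7*(-5) = 40/7 ≈ 5.7143)
(7470 + H) + 14252 = (7470 + 40/7) + 14252 = 52330/7 + 14252 = 152094/7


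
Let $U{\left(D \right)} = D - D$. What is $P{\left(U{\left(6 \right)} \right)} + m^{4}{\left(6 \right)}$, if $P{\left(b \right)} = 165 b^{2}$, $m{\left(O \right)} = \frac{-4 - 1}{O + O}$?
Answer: $\frac{625}{20736} \approx 0.030141$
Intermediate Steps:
$m{\left(O \right)} = - \frac{5}{2 O}$
$U{\left(D \right)} = 0$
$P{\left(U{\left(6 \right)} \right)} + m^{4}{\left(6 \right)} = 165 \cdot 0^{2} + \left(- \frac{5}{2 \cdot 6}\right)^{4} = 165 \cdot 0 + \left(\left(- \frac{5}{2}\right) \frac{1}{6}\right)^{4} = 0 + \left(- \frac{5}{12}\right)^{4} = 0 + \frac{625}{20736} = \frac{625}{20736}$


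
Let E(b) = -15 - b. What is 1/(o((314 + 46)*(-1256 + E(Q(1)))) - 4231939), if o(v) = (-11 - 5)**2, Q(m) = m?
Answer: -1/4231683 ≈ -2.3631e-7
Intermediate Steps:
o(v) = 256 (o(v) = (-16)**2 = 256)
1/(o((314 + 46)*(-1256 + E(Q(1)))) - 4231939) = 1/(256 - 4231939) = 1/(-4231683) = -1/4231683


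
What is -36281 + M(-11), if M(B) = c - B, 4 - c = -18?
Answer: -36248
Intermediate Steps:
c = 22 (c = 4 - 1*(-18) = 4 + 18 = 22)
M(B) = 22 - B
-36281 + M(-11) = -36281 + (22 - 1*(-11)) = -36281 + (22 + 11) = -36281 + 33 = -36248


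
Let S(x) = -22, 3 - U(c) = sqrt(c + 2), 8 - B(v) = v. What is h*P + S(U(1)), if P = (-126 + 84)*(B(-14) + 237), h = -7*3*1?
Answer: 228416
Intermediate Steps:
h = -21 (h = -21*1 = -21)
B(v) = 8 - v
U(c) = 3 - sqrt(2 + c) (U(c) = 3 - sqrt(c + 2) = 3 - sqrt(2 + c))
P = -10878 (P = (-126 + 84)*((8 - 1*(-14)) + 237) = -42*((8 + 14) + 237) = -42*(22 + 237) = -42*259 = -10878)
h*P + S(U(1)) = -21*(-10878) - 22 = 228438 - 22 = 228416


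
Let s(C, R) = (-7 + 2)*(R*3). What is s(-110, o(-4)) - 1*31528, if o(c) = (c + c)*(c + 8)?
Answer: -31048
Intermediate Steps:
o(c) = 2*c*(8 + c) (o(c) = (2*c)*(8 + c) = 2*c*(8 + c))
s(C, R) = -15*R
s(-110, o(-4)) - 1*31528 = -30*(-4)*(8 - 4) - 1*31528 = -30*(-4)*4 - 31528 = -15*(-32) - 31528 = 480 - 31528 = -31048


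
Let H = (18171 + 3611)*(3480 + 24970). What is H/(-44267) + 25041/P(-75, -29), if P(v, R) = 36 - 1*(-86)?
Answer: -74494653853/5400574 ≈ -13794.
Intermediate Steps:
P(v, R) = 122 (P(v, R) = 36 + 86 = 122)
H = 619697900 (H = 21782*28450 = 619697900)
H/(-44267) + 25041/P(-75, -29) = 619697900/(-44267) + 25041/122 = 619697900*(-1/44267) + 25041*(1/122) = -619697900/44267 + 25041/122 = -74494653853/5400574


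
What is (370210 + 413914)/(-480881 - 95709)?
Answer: -392062/288295 ≈ -1.3599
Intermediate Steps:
(370210 + 413914)/(-480881 - 95709) = 784124/(-576590) = 784124*(-1/576590) = -392062/288295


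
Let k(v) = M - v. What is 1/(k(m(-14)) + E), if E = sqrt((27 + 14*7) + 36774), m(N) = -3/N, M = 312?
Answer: 61110/11821021 - 196*sqrt(36899)/11821021 ≈ 0.0019846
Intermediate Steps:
k(v) = 312 - v
E = sqrt(36899) (E = sqrt((27 + 98) + 36774) = sqrt(125 + 36774) = sqrt(36899) ≈ 192.09)
1/(k(m(-14)) + E) = 1/((312 - (-3)/(-14)) + sqrt(36899)) = 1/((312 - (-3)*(-1)/14) + sqrt(36899)) = 1/((312 - 1*3/14) + sqrt(36899)) = 1/((312 - 3/14) + sqrt(36899)) = 1/(4365/14 + sqrt(36899))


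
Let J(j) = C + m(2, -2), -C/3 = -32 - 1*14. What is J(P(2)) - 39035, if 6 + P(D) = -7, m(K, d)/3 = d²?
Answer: -38885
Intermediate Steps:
m(K, d) = 3*d²
C = 138 (C = -3*(-32 - 1*14) = -3*(-32 - 14) = -3*(-46) = 138)
P(D) = -13 (P(D) = -6 - 7 = -13)
J(j) = 150 (J(j) = 138 + 3*(-2)² = 138 + 3*4 = 138 + 12 = 150)
J(P(2)) - 39035 = 150 - 39035 = -38885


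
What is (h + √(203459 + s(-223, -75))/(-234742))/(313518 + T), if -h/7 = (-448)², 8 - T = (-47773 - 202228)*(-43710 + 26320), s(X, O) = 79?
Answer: 175616/543400483 + √203538/1020471329443088 ≈ 0.00032318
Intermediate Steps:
T = -4347517382 (T = 8 - (-47773 - 202228)*(-43710 + 26320) = 8 - (-250001)*(-17390) = 8 - 1*4347517390 = 8 - 4347517390 = -4347517382)
h = -1404928 (h = -7*(-448)² = -7*200704 = -1404928)
(h + √(203459 + s(-223, -75))/(-234742))/(313518 + T) = (-1404928 + √(203459 + 79)/(-234742))/(313518 - 4347517382) = (-1404928 + √203538*(-1/234742))/(-4347203864) = (-1404928 - √203538/234742)*(-1/4347203864) = 175616/543400483 + √203538/1020471329443088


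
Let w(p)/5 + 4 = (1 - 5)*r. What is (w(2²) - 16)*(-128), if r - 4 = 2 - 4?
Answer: 9728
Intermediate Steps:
r = 2 (r = 4 + (2 - 4) = 4 - 2 = 2)
w(p) = -60 (w(p) = -20 + 5*((1 - 5)*2) = -20 + 5*(-4*2) = -20 + 5*(-8) = -20 - 40 = -60)
(w(2²) - 16)*(-128) = (-60 - 16)*(-128) = -76*(-128) = 9728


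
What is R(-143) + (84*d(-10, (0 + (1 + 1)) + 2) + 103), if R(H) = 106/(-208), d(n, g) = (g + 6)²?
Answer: 884259/104 ≈ 8502.5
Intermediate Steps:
d(n, g) = (6 + g)²
R(H) = -53/104 (R(H) = 106*(-1/208) = -53/104)
R(-143) + (84*d(-10, (0 + (1 + 1)) + 2) + 103) = -53/104 + (84*(6 + ((0 + (1 + 1)) + 2))² + 103) = -53/104 + (84*(6 + ((0 + 2) + 2))² + 103) = -53/104 + (84*(6 + (2 + 2))² + 103) = -53/104 + (84*(6 + 4)² + 103) = -53/104 + (84*10² + 103) = -53/104 + (84*100 + 103) = -53/104 + (8400 + 103) = -53/104 + 8503 = 884259/104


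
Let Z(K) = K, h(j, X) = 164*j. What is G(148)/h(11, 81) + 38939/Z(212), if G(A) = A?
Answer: 17569333/95612 ≈ 183.76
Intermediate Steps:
G(148)/h(11, 81) + 38939/Z(212) = 148/((164*11)) + 38939/212 = 148/1804 + 38939*(1/212) = 148*(1/1804) + 38939/212 = 37/451 + 38939/212 = 17569333/95612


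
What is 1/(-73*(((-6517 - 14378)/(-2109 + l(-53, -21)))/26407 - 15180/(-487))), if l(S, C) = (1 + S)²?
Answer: -218623553/497443876713 ≈ -0.00043949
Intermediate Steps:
1/(-73*(((-6517 - 14378)/(-2109 + l(-53, -21)))/26407 - 15180/(-487))) = 1/(-73*(((-6517 - 14378)/(-2109 + (1 - 53)²))/26407 - 15180/(-487))) = 1/(-73*(-20895/(-2109 + (-52)²)*(1/26407) - 15180*(-1/487))) = 1/(-73*(-20895/(-2109 + 2704)*(1/26407) + 15180/487)) = 1/(-73*(-20895/595*(1/26407) + 15180/487)) = 1/(-73*(-20895*1/595*(1/26407) + 15180/487)) = 1/(-73*(-597/17*1/26407 + 15180/487)) = 1/(-73*(-597/448919 + 15180/487)) = 1/(-73*6814299681/218623553) = 1/(-497443876713/218623553) = -218623553/497443876713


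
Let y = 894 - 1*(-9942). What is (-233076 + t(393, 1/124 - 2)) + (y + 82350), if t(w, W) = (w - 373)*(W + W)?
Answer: -4339060/31 ≈ -1.3997e+5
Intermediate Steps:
y = 10836 (y = 894 + 9942 = 10836)
t(w, W) = 2*W*(-373 + w) (t(w, W) = (-373 + w)*(2*W) = 2*W*(-373 + w))
(-233076 + t(393, 1/124 - 2)) + (y + 82350) = (-233076 + 2*(1/124 - 2)*(-373 + 393)) + (10836 + 82350) = (-233076 + 2*(1/124 - 2)*20) + 93186 = (-233076 + 2*(-247/124)*20) + 93186 = (-233076 - 2470/31) + 93186 = -7227826/31 + 93186 = -4339060/31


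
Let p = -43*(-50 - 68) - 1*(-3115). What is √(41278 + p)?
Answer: √49467 ≈ 222.41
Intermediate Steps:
p = 8189 (p = -43*(-118) + 3115 = 5074 + 3115 = 8189)
√(41278 + p) = √(41278 + 8189) = √49467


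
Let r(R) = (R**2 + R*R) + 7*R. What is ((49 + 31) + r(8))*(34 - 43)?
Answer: -2376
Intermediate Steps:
r(R) = 2*R**2 + 7*R (r(R) = (R**2 + R**2) + 7*R = 2*R**2 + 7*R)
((49 + 31) + r(8))*(34 - 43) = ((49 + 31) + 8*(7 + 2*8))*(34 - 43) = (80 + 8*(7 + 16))*(-9) = (80 + 8*23)*(-9) = (80 + 184)*(-9) = 264*(-9) = -2376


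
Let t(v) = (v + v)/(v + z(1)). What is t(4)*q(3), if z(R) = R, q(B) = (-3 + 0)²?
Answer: 72/5 ≈ 14.400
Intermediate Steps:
q(B) = 9 (q(B) = (-3)² = 9)
t(v) = 2*v/(1 + v) (t(v) = (v + v)/(v + 1) = (2*v)/(1 + v) = 2*v/(1 + v))
t(4)*q(3) = (2*4/(1 + 4))*9 = (2*4/5)*9 = (2*4*(⅕))*9 = (8/5)*9 = 72/5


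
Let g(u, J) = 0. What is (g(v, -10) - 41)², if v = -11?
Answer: 1681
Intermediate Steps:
(g(v, -10) - 41)² = (0 - 41)² = (-41)² = 1681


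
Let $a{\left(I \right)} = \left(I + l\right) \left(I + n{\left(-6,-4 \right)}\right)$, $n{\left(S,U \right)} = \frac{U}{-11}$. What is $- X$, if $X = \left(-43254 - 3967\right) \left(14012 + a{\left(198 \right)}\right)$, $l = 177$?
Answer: $\frac{45916850422}{11} \approx 4.1743 \cdot 10^{9}$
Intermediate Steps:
$n{\left(S,U \right)} = - \frac{U}{11}$ ($n{\left(S,U \right)} = U \left(- \frac{1}{11}\right) = - \frac{U}{11}$)
$a{\left(I \right)} = \left(177 + I\right) \left(\frac{4}{11} + I\right)$ ($a{\left(I \right)} = \left(I + 177\right) \left(I - - \frac{4}{11}\right) = \left(177 + I\right) \left(I + \frac{4}{11}\right) = \left(177 + I\right) \left(\frac{4}{11} + I\right)$)
$X = - \frac{45916850422}{11}$ ($X = \left(-43254 - 3967\right) \left(14012 + \left(\frac{708}{11} + 198^{2} + \frac{1951}{11} \cdot 198\right)\right) = \left(-43254 - 3967\right) \left(14012 + \left(\frac{708}{11} + 39204 + 35118\right)\right) = \left(-43254 - 3967\right) \left(14012 + \frac{818250}{11}\right) = \left(-47221\right) \frac{972382}{11} = - \frac{45916850422}{11} \approx -4.1743 \cdot 10^{9}$)
$- X = \left(-1\right) \left(- \frac{45916850422}{11}\right) = \frac{45916850422}{11}$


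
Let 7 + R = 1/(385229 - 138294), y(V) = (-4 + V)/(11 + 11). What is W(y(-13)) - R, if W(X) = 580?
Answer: 144950844/246935 ≈ 587.00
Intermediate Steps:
y(V) = -2/11 + V/22 (y(V) = (-4 + V)/22 = (-4 + V)*(1/22) = -2/11 + V/22)
R = -1728544/246935 (R = -7 + 1/(385229 - 138294) = -7 + 1/246935 = -1728544/246935 ≈ -7.0000)
W(y(-13)) - R = 580 - 1*(-1728544/246935) = 580 + 1728544/246935 = 144950844/246935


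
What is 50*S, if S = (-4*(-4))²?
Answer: 12800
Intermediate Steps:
S = 256 (S = 16² = 256)
50*S = 50*256 = 12800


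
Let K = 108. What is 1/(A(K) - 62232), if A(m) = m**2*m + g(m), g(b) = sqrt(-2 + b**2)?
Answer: 35220/42175245257 - 7*sqrt(238)/1433958338738 ≈ 8.3501e-7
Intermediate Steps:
A(m) = m**3 + sqrt(-2 + m**2) (A(m) = m**2*m + sqrt(-2 + m**2) = m**3 + sqrt(-2 + m**2))
1/(A(K) - 62232) = 1/((108**3 + sqrt(-2 + 108**2)) - 62232) = 1/((1259712 + sqrt(-2 + 11664)) - 62232) = 1/((1259712 + sqrt(11662)) - 62232) = 1/((1259712 + 7*sqrt(238)) - 62232) = 1/(1197480 + 7*sqrt(238))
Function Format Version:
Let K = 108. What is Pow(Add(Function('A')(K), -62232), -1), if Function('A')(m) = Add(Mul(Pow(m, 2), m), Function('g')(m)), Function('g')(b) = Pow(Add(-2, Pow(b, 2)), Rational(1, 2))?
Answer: Add(Rational(35220, 42175245257), Mul(Rational(-7, 1433958338738), Pow(238, Rational(1, 2)))) ≈ 8.3501e-7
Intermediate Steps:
Function('A')(m) = Add(Pow(m, 3), Pow(Add(-2, Pow(m, 2)), Rational(1, 2))) (Function('A')(m) = Add(Mul(Pow(m, 2), m), Pow(Add(-2, Pow(m, 2)), Rational(1, 2))) = Add(Pow(m, 3), Pow(Add(-2, Pow(m, 2)), Rational(1, 2))))
Pow(Add(Function('A')(K), -62232), -1) = Pow(Add(Add(Pow(108, 3), Pow(Add(-2, Pow(108, 2)), Rational(1, 2))), -62232), -1) = Pow(Add(Add(1259712, Pow(Add(-2, 11664), Rational(1, 2))), -62232), -1) = Pow(Add(Add(1259712, Pow(11662, Rational(1, 2))), -62232), -1) = Pow(Add(Add(1259712, Mul(7, Pow(238, Rational(1, 2)))), -62232), -1) = Pow(Add(1197480, Mul(7, Pow(238, Rational(1, 2)))), -1)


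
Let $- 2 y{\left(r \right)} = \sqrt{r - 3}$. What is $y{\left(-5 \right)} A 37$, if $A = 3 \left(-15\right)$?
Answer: $1665 i \sqrt{2} \approx 2354.7 i$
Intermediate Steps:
$y{\left(r \right)} = - \frac{\sqrt{-3 + r}}{2}$ ($y{\left(r \right)} = - \frac{\sqrt{r - 3}}{2} = - \frac{\sqrt{-3 + r}}{2}$)
$A = -45$
$y{\left(-5 \right)} A 37 = - \frac{\sqrt{-3 - 5}}{2} \left(-45\right) 37 = - \frac{\sqrt{-8}}{2} \left(-45\right) 37 = - \frac{2 i \sqrt{2}}{2} \left(-45\right) 37 = - i \sqrt{2} \left(-45\right) 37 = 45 i \sqrt{2} \cdot 37 = 1665 i \sqrt{2}$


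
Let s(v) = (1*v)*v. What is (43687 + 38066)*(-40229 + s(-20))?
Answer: -3256140237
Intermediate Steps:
s(v) = v**2 (s(v) = v*v = v**2)
(43687 + 38066)*(-40229 + s(-20)) = (43687 + 38066)*(-40229 + (-20)**2) = 81753*(-40229 + 400) = 81753*(-39829) = -3256140237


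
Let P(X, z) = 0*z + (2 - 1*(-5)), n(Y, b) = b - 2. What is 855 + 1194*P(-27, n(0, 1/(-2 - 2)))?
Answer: 9213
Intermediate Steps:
n(Y, b) = -2 + b
P(X, z) = 7 (P(X, z) = 0 + (2 + 5) = 0 + 7 = 7)
855 + 1194*P(-27, n(0, 1/(-2 - 2))) = 855 + 1194*7 = 855 + 8358 = 9213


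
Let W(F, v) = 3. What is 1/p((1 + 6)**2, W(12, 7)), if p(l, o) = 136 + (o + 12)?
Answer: 1/151 ≈ 0.0066225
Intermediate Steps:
p(l, o) = 148 + o (p(l, o) = 136 + (12 + o) = 148 + o)
1/p((1 + 6)**2, W(12, 7)) = 1/(148 + 3) = 1/151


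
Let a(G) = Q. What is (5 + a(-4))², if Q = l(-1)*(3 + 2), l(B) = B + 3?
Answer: 225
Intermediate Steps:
l(B) = 3 + B
Q = 10 (Q = (3 - 1)*(3 + 2) = 2*5 = 10)
a(G) = 10
(5 + a(-4))² = (5 + 10)² = 15² = 225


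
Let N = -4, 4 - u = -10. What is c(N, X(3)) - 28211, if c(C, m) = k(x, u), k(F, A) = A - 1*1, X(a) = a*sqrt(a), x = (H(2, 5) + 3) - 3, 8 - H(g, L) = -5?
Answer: -28198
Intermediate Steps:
u = 14 (u = 4 - 1*(-10) = 4 + 10 = 14)
H(g, L) = 13 (H(g, L) = 8 - 1*(-5) = 8 + 5 = 13)
x = 13 (x = (13 + 3) - 3 = 16 - 3 = 13)
X(a) = a**(3/2)
k(F, A) = -1 + A (k(F, A) = A - 1 = -1 + A)
c(C, m) = 13 (c(C, m) = -1 + 14 = 13)
c(N, X(3)) - 28211 = 13 - 28211 = -28198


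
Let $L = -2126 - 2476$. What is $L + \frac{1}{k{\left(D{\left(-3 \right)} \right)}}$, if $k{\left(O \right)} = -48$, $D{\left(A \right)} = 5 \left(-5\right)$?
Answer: $- \frac{220897}{48} \approx -4602.0$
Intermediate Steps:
$D{\left(A \right)} = -25$
$L = -4602$ ($L = -2126 - 2476 = -4602$)
$L + \frac{1}{k{\left(D{\left(-3 \right)} \right)}} = -4602 + \frac{1}{-48} = -4602 - \frac{1}{48} = - \frac{220897}{48}$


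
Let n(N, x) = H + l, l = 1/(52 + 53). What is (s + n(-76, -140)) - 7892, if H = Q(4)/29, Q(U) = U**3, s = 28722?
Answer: 63434099/3045 ≈ 20832.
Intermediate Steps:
l = 1/105 ≈ 0.0095238
H = 64/29 (H = 4**3/29 = 64*(1/29) = 64/29 ≈ 2.2069)
n(N, x) = 6749/3045 (n(N, x) = 64/29 + 1/105 = 6749/3045)
(s + n(-76, -140)) - 7892 = (28722 + 6749/3045) - 7892 = 87465239/3045 - 7892 = 63434099/3045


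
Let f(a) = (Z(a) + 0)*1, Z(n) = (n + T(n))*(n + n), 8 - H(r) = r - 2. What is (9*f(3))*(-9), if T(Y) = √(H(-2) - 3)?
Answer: -2916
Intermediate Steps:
H(r) = 10 - r (H(r) = 8 - (r - 2) = 8 - (-2 + r) = 8 + (2 - r) = 10 - r)
T(Y) = 3 (T(Y) = √((10 - 1*(-2)) - 3) = √((10 + 2) - 3) = √(12 - 3) = √9 = 3)
Z(n) = 2*n*(3 + n) (Z(n) = (n + 3)*(n + n) = (3 + n)*(2*n) = 2*n*(3 + n))
f(a) = 2*a*(3 + a) (f(a) = (2*a*(3 + a) + 0)*1 = (2*a*(3 + a))*1 = 2*a*(3 + a))
(9*f(3))*(-9) = (9*(2*3*(3 + 3)))*(-9) = (9*(2*3*6))*(-9) = (9*36)*(-9) = 324*(-9) = -2916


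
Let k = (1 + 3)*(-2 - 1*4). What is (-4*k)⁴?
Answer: 84934656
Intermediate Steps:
k = -24 (k = 4*(-2 - 4) = 4*(-6) = -24)
(-4*k)⁴ = (-4*(-24))⁴ = 96⁴ = 84934656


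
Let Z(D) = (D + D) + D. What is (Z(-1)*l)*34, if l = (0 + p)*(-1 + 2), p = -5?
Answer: 510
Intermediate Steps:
l = -5 (l = (0 - 5)*(-1 + 2) = -5*1 = -5)
Z(D) = 3*D (Z(D) = 2*D + D = 3*D)
(Z(-1)*l)*34 = ((3*(-1))*(-5))*34 = -3*(-5)*34 = 15*34 = 510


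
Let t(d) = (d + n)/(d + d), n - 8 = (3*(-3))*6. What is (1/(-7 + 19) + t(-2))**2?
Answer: 21025/144 ≈ 146.01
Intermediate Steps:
n = -46 (n = 8 + (3*(-3))*6 = 8 - 9*6 = 8 - 54 = -46)
t(d) = (-46 + d)/(2*d) (t(d) = (d - 46)/(d + d) = (-46 + d)/((2*d)) = (-46 + d)*(1/(2*d)) = (-46 + d)/(2*d))
(1/(-7 + 19) + t(-2))**2 = (1/(-7 + 19) + (1/2)*(-46 - 2)/(-2))**2 = (1/12 + (1/2)*(-1/2)*(-48))**2 = (1/12 + 12)**2 = (145/12)**2 = 21025/144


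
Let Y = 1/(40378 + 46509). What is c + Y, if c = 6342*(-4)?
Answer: -2204149415/86887 ≈ -25368.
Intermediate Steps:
c = -25368
Y = 1/86887 ≈ 1.1509e-5
c + Y = -25368 + 1/86887 = -2204149415/86887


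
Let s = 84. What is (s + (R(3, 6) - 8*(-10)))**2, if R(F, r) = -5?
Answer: 25281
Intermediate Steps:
(s + (R(3, 6) - 8*(-10)))**2 = (84 + (-5 - 8*(-10)))**2 = (84 + (-5 + 80))**2 = (84 + 75)**2 = 159**2 = 25281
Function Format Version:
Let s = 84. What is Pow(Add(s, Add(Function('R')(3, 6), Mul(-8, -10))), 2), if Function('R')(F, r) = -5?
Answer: 25281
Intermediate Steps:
Pow(Add(s, Add(Function('R')(3, 6), Mul(-8, -10))), 2) = Pow(Add(84, Add(-5, Mul(-8, -10))), 2) = Pow(Add(84, Add(-5, 80)), 2) = Pow(Add(84, 75), 2) = Pow(159, 2) = 25281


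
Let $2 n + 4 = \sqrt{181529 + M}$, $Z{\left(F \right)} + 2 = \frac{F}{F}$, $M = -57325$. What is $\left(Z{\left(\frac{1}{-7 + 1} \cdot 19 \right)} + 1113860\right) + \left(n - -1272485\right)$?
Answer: $2386342 + \sqrt{31051} \approx 2.3865 \cdot 10^{6}$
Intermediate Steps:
$Z{\left(F \right)} = -1$ ($Z{\left(F \right)} = -2 + \frac{F}{F} = -2 + 1 = -1$)
$n = -2 + \sqrt{31051}$ ($n = -2 + \frac{\sqrt{181529 - 57325}}{2} = -2 + \frac{\sqrt{124204}}{2} = -2 + \frac{2 \sqrt{31051}}{2} = -2 + \sqrt{31051} \approx 174.21$)
$\left(Z{\left(\frac{1}{-7 + 1} \cdot 19 \right)} + 1113860\right) + \left(n - -1272485\right) = \left(-1 + 1113860\right) - \left(-1272483 - \sqrt{31051}\right) = 1113859 + \left(\left(-2 + \sqrt{31051}\right) + 1272485\right) = 1113859 + \left(1272483 + \sqrt{31051}\right) = 2386342 + \sqrt{31051}$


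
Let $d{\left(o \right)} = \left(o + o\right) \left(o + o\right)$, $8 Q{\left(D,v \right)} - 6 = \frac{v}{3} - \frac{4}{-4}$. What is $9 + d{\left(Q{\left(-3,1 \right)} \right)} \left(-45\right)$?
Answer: $- \frac{569}{4} \approx -142.25$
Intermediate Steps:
$Q{\left(D,v \right)} = \frac{7}{8} + \frac{v}{24}$ ($Q{\left(D,v \right)} = \frac{3}{4} + \frac{\frac{v}{3} - \frac{4}{-4}}{8} = \frac{3}{4} + \frac{v \frac{1}{3} - -1}{8} = \frac{3}{4} + \frac{\frac{v}{3} + 1}{8} = \frac{3}{4} + \frac{1 + \frac{v}{3}}{8} = \frac{3}{4} + \left(\frac{1}{8} + \frac{v}{24}\right) = \frac{7}{8} + \frac{v}{24}$)
$d{\left(o \right)} = 4 o^{2}$ ($d{\left(o \right)} = 2 o 2 o = 4 o^{2}$)
$9 + d{\left(Q{\left(-3,1 \right)} \right)} \left(-45\right) = 9 + 4 \left(\frac{7}{8} + \frac{1}{24} \cdot 1\right)^{2} \left(-45\right) = 9 + 4 \left(\frac{7}{8} + \frac{1}{24}\right)^{2} \left(-45\right) = 9 + 4 \left(\frac{11}{12}\right)^{2} \left(-45\right) = 9 + 4 \cdot \frac{121}{144} \left(-45\right) = 9 + \frac{121}{36} \left(-45\right) = 9 - \frac{605}{4} = - \frac{569}{4}$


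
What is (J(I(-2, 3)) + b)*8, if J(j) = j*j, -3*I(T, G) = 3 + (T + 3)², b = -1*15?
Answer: -952/9 ≈ -105.78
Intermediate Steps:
b = -15
I(T, G) = -1 - (3 + T)²/3 (I(T, G) = -(3 + (T + 3)²)/3 = -(3 + (3 + T)²)/3 = -1 - (3 + T)²/3)
J(j) = j²
(J(I(-2, 3)) + b)*8 = ((-1 - (3 - 2)²/3)² - 15)*8 = ((-1 - ⅓*1²)² - 15)*8 = ((-1 - ⅓*1)² - 15)*8 = ((-1 - ⅓)² - 15)*8 = ((-4/3)² - 15)*8 = (16/9 - 15)*8 = -119/9*8 = -952/9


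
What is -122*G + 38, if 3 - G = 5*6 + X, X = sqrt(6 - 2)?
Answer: 3576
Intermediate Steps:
X = 2 (X = sqrt(4) = 2)
G = -29 (G = 3 - (5*6 + 2) = 3 - (30 + 2) = 3 - 1*32 = 3 - 32 = -29)
-122*G + 38 = -122*(-29) + 38 = 3538 + 38 = 3576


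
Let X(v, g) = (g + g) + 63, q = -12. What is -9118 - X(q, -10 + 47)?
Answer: -9255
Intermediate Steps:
X(v, g) = 63 + 2*g (X(v, g) = 2*g + 63 = 63 + 2*g)
-9118 - X(q, -10 + 47) = -9118 - (63 + 2*(-10 + 47)) = -9118 - (63 + 2*37) = -9118 - (63 + 74) = -9118 - 1*137 = -9118 - 137 = -9255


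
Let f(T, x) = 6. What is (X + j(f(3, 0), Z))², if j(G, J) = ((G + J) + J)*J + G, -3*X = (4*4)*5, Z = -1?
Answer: 5476/9 ≈ 608.44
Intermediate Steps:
X = -80/3 (X = -4*4*5/3 = -16*5/3 = -⅓*80 = -80/3 ≈ -26.667)
j(G, J) = G + J*(G + 2*J) (j(G, J) = (G + 2*J)*J + G = J*(G + 2*J) + G = G + J*(G + 2*J))
(X + j(f(3, 0), Z))² = (-80/3 + (6 + 2*(-1)² + 6*(-1)))² = (-80/3 + (6 + 2*1 - 6))² = (-80/3 + (6 + 2 - 6))² = (-80/3 + 2)² = (-74/3)² = 5476/9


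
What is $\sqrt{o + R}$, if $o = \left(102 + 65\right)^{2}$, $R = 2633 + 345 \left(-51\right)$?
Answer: $\sqrt{12927} \approx 113.7$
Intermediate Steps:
$R = -14962$ ($R = 2633 - 17595 = -14962$)
$o = 27889$ ($o = 167^{2} = 27889$)
$\sqrt{o + R} = \sqrt{27889 - 14962} = \sqrt{12927}$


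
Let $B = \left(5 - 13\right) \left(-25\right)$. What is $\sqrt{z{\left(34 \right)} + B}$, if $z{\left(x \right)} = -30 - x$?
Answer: $2 \sqrt{34} \approx 11.662$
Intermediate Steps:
$B = 200$ ($B = \left(-8\right) \left(-25\right) = 200$)
$\sqrt{z{\left(34 \right)} + B} = \sqrt{\left(-30 - 34\right) + 200} = \sqrt{-64 + 200} = \sqrt{136} = 2 \sqrt{34}$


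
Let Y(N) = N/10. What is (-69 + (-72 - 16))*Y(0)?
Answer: 0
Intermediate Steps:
Y(N) = N/10 (Y(N) = N*(⅒) = N/10)
(-69 + (-72 - 16))*Y(0) = (-69 + (-72 - 16))*((⅒)*0) = (-69 - 88)*0 = -157*0 = 0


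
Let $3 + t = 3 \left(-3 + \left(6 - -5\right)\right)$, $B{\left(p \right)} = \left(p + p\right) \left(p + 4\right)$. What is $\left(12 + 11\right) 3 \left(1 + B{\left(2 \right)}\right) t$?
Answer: $36225$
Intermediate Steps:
$B{\left(p \right)} = 2 p \left(4 + p\right)$
$t = 21$ ($t = -3 + 3 \left(-3 + \left(6 - -5\right)\right) = -3 + 3 \left(-3 + \left(6 + 5\right)\right) = -3 + 3 \left(-3 + 11\right) = -3 + 3 \cdot 8 = -3 + 24 = 21$)
$\left(12 + 11\right) 3 \left(1 + B{\left(2 \right)}\right) t = \left(12 + 11\right) 3 \left(1 + 2 \cdot 2 \left(4 + 2\right)\right) 21 = 23 \cdot 3 \left(1 + 2 \cdot 2 \cdot 6\right) 21 = 69 \left(1 + 24\right) 21 = 69 \cdot 25 \cdot 21 = 69 \cdot 525 = 36225$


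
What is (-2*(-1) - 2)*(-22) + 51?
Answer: 51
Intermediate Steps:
(-2*(-1) - 2)*(-22) + 51 = (2 - 2)*(-22) + 51 = 0*(-22) + 51 = 0 + 51 = 51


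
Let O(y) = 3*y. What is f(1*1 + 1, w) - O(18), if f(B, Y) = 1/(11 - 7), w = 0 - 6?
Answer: -215/4 ≈ -53.750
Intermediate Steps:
w = -6
f(B, Y) = 1/4
f(1*1 + 1, w) - O(18) = 1/4 - 3*18 = 1/4 - 1*54 = 1/4 - 54 = -215/4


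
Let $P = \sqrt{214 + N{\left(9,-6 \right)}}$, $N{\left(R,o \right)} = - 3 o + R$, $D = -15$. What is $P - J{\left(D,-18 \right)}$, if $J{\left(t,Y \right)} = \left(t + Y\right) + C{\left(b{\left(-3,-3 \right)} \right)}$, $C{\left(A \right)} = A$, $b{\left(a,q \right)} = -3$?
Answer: $36 + \sqrt{241} \approx 51.524$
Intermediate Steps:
$N{\left(R,o \right)} = R - 3 o$
$J{\left(t,Y \right)} = -3 + Y + t$ ($J{\left(t,Y \right)} = \left(t + Y\right) - 3 = \left(Y + t\right) - 3 = -3 + Y + t$)
$P = \sqrt{241}$ ($P = \sqrt{214 + \left(9 - -18\right)} = \sqrt{214 + \left(9 + 18\right)} = \sqrt{214 + 27} = \sqrt{241} \approx 15.524$)
$P - J{\left(D,-18 \right)} = \sqrt{241} - \left(-3 - 18 - 15\right) = \sqrt{241} - -36 = \sqrt{241} + 36 = 36 + \sqrt{241}$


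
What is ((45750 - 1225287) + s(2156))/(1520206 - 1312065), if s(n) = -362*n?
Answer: -1960009/208141 ≈ -9.4167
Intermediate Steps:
((45750 - 1225287) + s(2156))/(1520206 - 1312065) = ((45750 - 1225287) - 362*2156)/(1520206 - 1312065) = (-1179537 - 780472)/208141 = -1960009*1/208141 = -1960009/208141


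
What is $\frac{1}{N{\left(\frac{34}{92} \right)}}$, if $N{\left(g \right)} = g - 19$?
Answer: $- \frac{46}{857} \approx -0.053676$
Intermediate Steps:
$N{\left(g \right)} = -19 + g$ ($N{\left(g \right)} = g - 19 = -19 + g$)
$\frac{1}{N{\left(\frac{34}{92} \right)}} = \frac{1}{-19 + \frac{34}{92}} = \frac{1}{-19 + 34 \cdot \frac{1}{92}} = \frac{1}{-19 + \frac{17}{46}} = \frac{1}{- \frac{857}{46}} = - \frac{46}{857}$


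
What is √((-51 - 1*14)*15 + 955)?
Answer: 2*I*√5 ≈ 4.4721*I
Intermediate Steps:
√((-51 - 1*14)*15 + 955) = √((-51 - 14)*15 + 955) = √(-65*15 + 955) = √(-975 + 955) = √(-20) = 2*I*√5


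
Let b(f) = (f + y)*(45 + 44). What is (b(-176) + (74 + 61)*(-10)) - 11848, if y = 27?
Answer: -26459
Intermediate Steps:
b(f) = 2403 + 89*f (b(f) = (f + 27)*(45 + 44) = (27 + f)*89 = 2403 + 89*f)
(b(-176) + (74 + 61)*(-10)) - 11848 = ((2403 + 89*(-176)) + (74 + 61)*(-10)) - 11848 = ((2403 - 15664) + 135*(-10)) - 11848 = (-13261 - 1350) - 11848 = -14611 - 11848 = -26459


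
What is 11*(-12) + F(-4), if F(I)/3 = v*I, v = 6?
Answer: -204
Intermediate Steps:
F(I) = 18*I (F(I) = 3*(6*I) = 18*I)
11*(-12) + F(-4) = 11*(-12) + 18*(-4) = -132 - 72 = -204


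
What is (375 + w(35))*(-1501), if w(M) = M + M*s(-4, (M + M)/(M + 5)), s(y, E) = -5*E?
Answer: -622915/4 ≈ -1.5573e+5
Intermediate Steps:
w(M) = M - 10*M²/(5 + M) (w(M) = M + M*(-5*(M + M)/(M + 5)) = M + M*(-5*2*M/(5 + M)) = M + M*(-10*M/(5 + M)) = M - 10*M²/(5 + M))
(375 + w(35))*(-1501) = (375 + 35*(5 - 9*35)/(5 + 35))*(-1501) = (375 + 35*(5 - 315)/40)*(-1501) = (375 + 35*(1/40)*(-310))*(-1501) = (375 - 1085/4)*(-1501) = (415/4)*(-1501) = -622915/4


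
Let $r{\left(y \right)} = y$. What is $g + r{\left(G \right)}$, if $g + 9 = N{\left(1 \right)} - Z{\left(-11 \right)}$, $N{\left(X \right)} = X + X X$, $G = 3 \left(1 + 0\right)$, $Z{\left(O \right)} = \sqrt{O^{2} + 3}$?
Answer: $-4 - 2 \sqrt{31} \approx -15.136$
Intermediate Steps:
$Z{\left(O \right)} = \sqrt{3 + O^{2}}$
$G = 3$ ($G = 3 \cdot 1 = 3$)
$N{\left(X \right)} = X + X^{2}$
$g = -7 - 2 \sqrt{31}$ ($g = -9 + \left(1 \left(1 + 1\right) - \sqrt{3 + \left(-11\right)^{2}}\right) = -9 + \left(1 \cdot 2 - \sqrt{3 + 121}\right) = -9 + \left(2 - \sqrt{124}\right) = -9 + \left(2 - 2 \sqrt{31}\right) = -7 - 2 \sqrt{31} \approx -18.136$)
$g + r{\left(G \right)} = \left(-7 - 2 \sqrt{31}\right) + 3 = -4 - 2 \sqrt{31}$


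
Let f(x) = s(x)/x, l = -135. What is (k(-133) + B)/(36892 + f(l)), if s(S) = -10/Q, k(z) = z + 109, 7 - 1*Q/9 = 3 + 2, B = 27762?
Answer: 6740334/8964757 ≈ 0.75187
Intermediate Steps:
Q = 18 (Q = 63 - 9*(3 + 2) = 63 - 9*5 = 63 - 45 = 18)
k(z) = 109 + z
s(S) = -5/9 (s(S) = -10/18 = -10*1/18 = -5/9)
f(x) = -5/(9*x)
(k(-133) + B)/(36892 + f(l)) = ((109 - 133) + 27762)/(36892 - 5/9/(-135)) = (-24 + 27762)/(36892 - 5/9*(-1/135)) = 27738/(36892 + 1/243) = 27738/(8964757/243) = 27738*(243/8964757) = 6740334/8964757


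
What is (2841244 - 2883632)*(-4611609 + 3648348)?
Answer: 40830707268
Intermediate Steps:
(2841244 - 2883632)*(-4611609 + 3648348) = -42388*(-963261) = 40830707268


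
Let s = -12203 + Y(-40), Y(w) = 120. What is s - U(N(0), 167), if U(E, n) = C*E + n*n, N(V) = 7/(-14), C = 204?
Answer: -39870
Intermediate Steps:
N(V) = -½ (N(V) = 7*(-1/14) = -½)
s = -12083 (s = -12203 + 120 = -12083)
U(E, n) = n² + 204*E (U(E, n) = 204*E + n*n = 204*E + n² = n² + 204*E)
s - U(N(0), 167) = -12083 - (167² + 204*(-½)) = -12083 - (27889 - 102) = -12083 - 1*27787 = -12083 - 27787 = -39870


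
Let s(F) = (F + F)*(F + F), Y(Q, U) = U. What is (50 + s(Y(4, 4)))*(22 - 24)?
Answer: -228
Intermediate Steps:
s(F) = 4*F² (s(F) = (2*F)*(2*F) = 4*F²)
(50 + s(Y(4, 4)))*(22 - 24) = (50 + 4*4²)*(22 - 24) = (50 + 4*16)*(-2) = (50 + 64)*(-2) = 114*(-2) = -228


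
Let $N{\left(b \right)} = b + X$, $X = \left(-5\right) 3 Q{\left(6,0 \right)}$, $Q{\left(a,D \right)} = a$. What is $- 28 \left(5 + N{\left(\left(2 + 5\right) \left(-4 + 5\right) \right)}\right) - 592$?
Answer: $1592$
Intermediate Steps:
$X = -90$ ($X = \left(-5\right) 3 \cdot 6 = \left(-15\right) 6 = -90$)
$N{\left(b \right)} = -90 + b$ ($N{\left(b \right)} = b - 90 = -90 + b$)
$- 28 \left(5 + N{\left(\left(2 + 5\right) \left(-4 + 5\right) \right)}\right) - 592 = - 28 \left(5 - \left(90 - \left(2 + 5\right) \left(-4 + 5\right)\right)\right) - 592 = - 28 \left(5 + \left(-90 + 7 \cdot 1\right)\right) - 592 = - 28 \left(5 + \left(-90 + 7\right)\right) - 592 = - 28 \left(5 - 83\right) - 592 = \left(-28\right) \left(-78\right) - 592 = 2184 - 592 = 1592$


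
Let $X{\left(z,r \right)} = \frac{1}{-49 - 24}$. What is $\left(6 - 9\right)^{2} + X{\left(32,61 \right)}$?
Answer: $\frac{656}{73} \approx 8.9863$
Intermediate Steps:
$X{\left(z,r \right)} = - \frac{1}{73}$ ($X{\left(z,r \right)} = \frac{1}{-73} = - \frac{1}{73}$)
$\left(6 - 9\right)^{2} + X{\left(32,61 \right)} = \left(6 - 9\right)^{2} - \frac{1}{73} = \left(-3\right)^{2} - \frac{1}{73} = 9 - \frac{1}{73} = \frac{656}{73}$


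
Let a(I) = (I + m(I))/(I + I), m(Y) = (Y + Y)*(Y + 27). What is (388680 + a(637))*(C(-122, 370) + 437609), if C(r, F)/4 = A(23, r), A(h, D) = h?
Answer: 340832953989/2 ≈ 1.7042e+11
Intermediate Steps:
C(r, F) = 92 (C(r, F) = 4*23 = 92)
m(Y) = 2*Y*(27 + Y) (m(Y) = (2*Y)*(27 + Y) = 2*Y*(27 + Y))
a(I) = (I + 2*I*(27 + I))/(2*I) (a(I) = (I + 2*I*(27 + I))/(I + I) = (I + 2*I*(27 + I))/((2*I)) = (I + 2*I*(27 + I))*(1/(2*I)) = (I + 2*I*(27 + I))/(2*I))
(388680 + a(637))*(C(-122, 370) + 437609) = (388680 + (55/2 + 637))*(92 + 437609) = (388680 + 1329/2)*437701 = (778689/2)*437701 = 340832953989/2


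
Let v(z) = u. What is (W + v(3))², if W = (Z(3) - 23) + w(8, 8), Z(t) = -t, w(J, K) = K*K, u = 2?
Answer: 1600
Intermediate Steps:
v(z) = 2
w(J, K) = K²
W = 38 (W = (-1*3 - 23) + 8² = (-3 - 23) + 64 = -26 + 64 = 38)
(W + v(3))² = (38 + 2)² = 40² = 1600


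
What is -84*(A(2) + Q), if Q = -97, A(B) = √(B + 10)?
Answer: 8148 - 168*√3 ≈ 7857.0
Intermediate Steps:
A(B) = √(10 + B)
-84*(A(2) + Q) = -84*(√(10 + 2) - 97) = -84*(√12 - 97) = -84*(2*√3 - 97) = -84*(-97 + 2*√3) = 8148 - 168*√3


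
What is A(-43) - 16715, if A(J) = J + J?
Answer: -16801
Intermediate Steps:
A(J) = 2*J
A(-43) - 16715 = 2*(-43) - 16715 = -86 - 16715 = -16801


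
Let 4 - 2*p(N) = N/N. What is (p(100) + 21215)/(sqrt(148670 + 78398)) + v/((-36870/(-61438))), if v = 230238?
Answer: 2357560374/6145 + 42433*sqrt(56767)/227068 ≈ 3.8370e+5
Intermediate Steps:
p(N) = 3/2 (p(N) = 2 - N/(2*N) = 2 - 1/2*1 = 2 - 1/2 = 3/2)
(p(100) + 21215)/(sqrt(148670 + 78398)) + v/((-36870/(-61438))) = (3/2 + 21215)/(sqrt(148670 + 78398)) + 230238/((-36870/(-61438))) = 42433/(2*(sqrt(227068))) + 230238/((-36870*(-1/61438))) = 42433/(2*((2*sqrt(56767)))) + 230238/(18435/30719) = 42433*(sqrt(56767)/113534)/2 + 230238*(30719/18435) = 42433*sqrt(56767)/227068 + 2357560374/6145 = 2357560374/6145 + 42433*sqrt(56767)/227068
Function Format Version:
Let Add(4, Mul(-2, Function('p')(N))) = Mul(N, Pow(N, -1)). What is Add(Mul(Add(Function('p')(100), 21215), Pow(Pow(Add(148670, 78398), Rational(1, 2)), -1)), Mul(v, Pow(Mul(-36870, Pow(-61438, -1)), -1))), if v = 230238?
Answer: Add(Rational(2357560374, 6145), Mul(Rational(42433, 227068), Pow(56767, Rational(1, 2)))) ≈ 3.8370e+5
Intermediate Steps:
Function('p')(N) = Rational(3, 2) (Function('p')(N) = Add(2, Mul(Rational(-1, 2), Mul(N, Pow(N, -1)))) = Add(2, Mul(Rational(-1, 2), 1)) = Add(2, Rational(-1, 2)) = Rational(3, 2))
Add(Mul(Add(Function('p')(100), 21215), Pow(Pow(Add(148670, 78398), Rational(1, 2)), -1)), Mul(v, Pow(Mul(-36870, Pow(-61438, -1)), -1))) = Add(Mul(Add(Rational(3, 2), 21215), Pow(Pow(Add(148670, 78398), Rational(1, 2)), -1)), Mul(230238, Pow(Mul(-36870, Pow(-61438, -1)), -1))) = Add(Mul(Rational(42433, 2), Pow(Pow(227068, Rational(1, 2)), -1)), Mul(230238, Pow(Mul(-36870, Rational(-1, 61438)), -1))) = Add(Mul(Rational(42433, 2), Pow(Mul(2, Pow(56767, Rational(1, 2))), -1)), Mul(230238, Pow(Rational(18435, 30719), -1))) = Add(Mul(Rational(42433, 2), Mul(Rational(1, 113534), Pow(56767, Rational(1, 2)))), Mul(230238, Rational(30719, 18435))) = Add(Mul(Rational(42433, 227068), Pow(56767, Rational(1, 2))), Rational(2357560374, 6145)) = Add(Rational(2357560374, 6145), Mul(Rational(42433, 227068), Pow(56767, Rational(1, 2))))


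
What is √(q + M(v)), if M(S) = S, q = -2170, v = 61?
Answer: I*√2109 ≈ 45.924*I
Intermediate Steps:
√(q + M(v)) = √(-2170 + 61) = √(-2109) = I*√2109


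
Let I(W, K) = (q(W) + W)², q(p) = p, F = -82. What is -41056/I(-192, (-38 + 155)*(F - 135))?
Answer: -1283/4608 ≈ -0.27843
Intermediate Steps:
I(W, K) = 4*W² (I(W, K) = (W + W)² = (2*W)² = 4*W²)
-41056/I(-192, (-38 + 155)*(F - 135)) = -41056/(4*(-192)²) = -41056/(4*36864) = -41056/147456 = -41056*1/147456 = -1283/4608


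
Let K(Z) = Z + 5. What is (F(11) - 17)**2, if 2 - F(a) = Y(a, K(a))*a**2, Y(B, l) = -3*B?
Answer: 15824484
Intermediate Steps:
K(Z) = 5 + Z
F(a) = 2 + 3*a**3 (F(a) = 2 - (-3*a)*a**2 = 2 - (-3)*a**3 = 2 + 3*a**3)
(F(11) - 17)**2 = ((2 + 3*11**3) - 17)**2 = ((2 + 3*1331) - 17)**2 = ((2 + 3993) - 17)**2 = (3995 - 17)**2 = 3978**2 = 15824484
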